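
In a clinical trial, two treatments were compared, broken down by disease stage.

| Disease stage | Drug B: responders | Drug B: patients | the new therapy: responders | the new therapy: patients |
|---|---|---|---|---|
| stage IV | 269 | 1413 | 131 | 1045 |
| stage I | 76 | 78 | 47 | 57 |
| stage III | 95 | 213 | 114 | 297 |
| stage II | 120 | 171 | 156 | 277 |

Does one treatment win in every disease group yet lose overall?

No

Stage IV: Drug B 269/1413 = 19.0%, the new therapy 131/1045 = 12.5% → Drug B
Stage I: Drug B 76/78 = 97.4%, the new therapy 47/57 = 82.5% → Drug B
Stage III: Drug B 95/213 = 44.6%, the new therapy 114/297 = 38.4% → Drug B
Stage II: Drug B 120/171 = 70.2%, the new therapy 156/277 = 56.3% → Drug B
Overall: Drug B 560/1875 = 29.9%, the new therapy 448/1676 = 26.7% → Drug B
Drug B wins overall and in every disease group — no reversal.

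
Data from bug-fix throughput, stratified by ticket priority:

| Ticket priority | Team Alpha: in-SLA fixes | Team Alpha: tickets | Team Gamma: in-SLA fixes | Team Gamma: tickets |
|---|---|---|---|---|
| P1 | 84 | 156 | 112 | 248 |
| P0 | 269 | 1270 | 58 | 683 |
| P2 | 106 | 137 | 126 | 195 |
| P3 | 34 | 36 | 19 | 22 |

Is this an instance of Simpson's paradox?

No

P1: Team Alpha 84/156 = 53.8%, Team Gamma 112/248 = 45.2% → Team Alpha
P0: Team Alpha 269/1270 = 21.2%, Team Gamma 58/683 = 8.5% → Team Alpha
P2: Team Alpha 106/137 = 77.4%, Team Gamma 126/195 = 64.6% → Team Alpha
P3: Team Alpha 34/36 = 94.4%, Team Gamma 19/22 = 86.4% → Team Alpha
Overall: Team Alpha 493/1599 = 30.8%, Team Gamma 315/1148 = 27.4% → Team Alpha
Team Alpha wins overall and in every ticket group — no reversal.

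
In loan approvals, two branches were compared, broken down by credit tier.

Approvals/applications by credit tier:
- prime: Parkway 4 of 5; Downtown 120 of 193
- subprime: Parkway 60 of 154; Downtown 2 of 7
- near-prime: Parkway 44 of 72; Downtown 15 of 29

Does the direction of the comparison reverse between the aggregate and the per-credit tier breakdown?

Yes

Prime: Parkway 4/5 = 80.0%, Downtown 120/193 = 62.2% → Parkway
Subprime: Parkway 60/154 = 39.0%, Downtown 2/7 = 28.6% → Parkway
Near-prime: Parkway 44/72 = 61.1%, Downtown 15/29 = 51.7% → Parkway
Overall: Parkway 108/231 = 46.8%, Downtown 137/229 = 59.8% → Downtown
Parkway wins each credit group but Downtown wins overall — the comparison reverses. Parkway's applications skew toward subprime, which has a lower base rate.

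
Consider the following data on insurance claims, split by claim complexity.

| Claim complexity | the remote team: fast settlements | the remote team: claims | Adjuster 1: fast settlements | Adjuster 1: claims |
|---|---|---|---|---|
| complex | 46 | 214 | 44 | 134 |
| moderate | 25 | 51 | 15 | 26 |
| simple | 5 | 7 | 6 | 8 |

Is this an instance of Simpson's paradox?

No

Complex: the remote team 46/214 = 21.5%, Adjuster 1 44/134 = 32.8% → Adjuster 1
Moderate: the remote team 25/51 = 49.0%, Adjuster 1 15/26 = 57.7% → Adjuster 1
Simple: the remote team 5/7 = 71.4%, Adjuster 1 6/8 = 75.0% → Adjuster 1
Overall: the remote team 76/272 = 27.9%, Adjuster 1 65/168 = 38.7% → Adjuster 1
Adjuster 1 wins overall and in every claim group — no reversal.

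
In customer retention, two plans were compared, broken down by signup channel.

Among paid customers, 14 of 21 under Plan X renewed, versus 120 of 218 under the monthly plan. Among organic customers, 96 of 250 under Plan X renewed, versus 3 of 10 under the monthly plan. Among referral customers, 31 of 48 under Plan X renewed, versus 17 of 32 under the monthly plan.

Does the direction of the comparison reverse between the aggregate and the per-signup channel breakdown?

Yes

Paid: Plan X 14/21 = 66.7%, the monthly plan 120/218 = 55.0% → Plan X
Organic: Plan X 96/250 = 38.4%, the monthly plan 3/10 = 30.0% → Plan X
Referral: Plan X 31/48 = 64.6%, the monthly plan 17/32 = 53.1% → Plan X
Overall: Plan X 141/319 = 44.2%, the monthly plan 140/260 = 53.8% → the monthly plan
Plan X wins each signup group but the monthly plan wins overall — the comparison reverses. Plan X's customers skew toward organic, which has a lower base rate.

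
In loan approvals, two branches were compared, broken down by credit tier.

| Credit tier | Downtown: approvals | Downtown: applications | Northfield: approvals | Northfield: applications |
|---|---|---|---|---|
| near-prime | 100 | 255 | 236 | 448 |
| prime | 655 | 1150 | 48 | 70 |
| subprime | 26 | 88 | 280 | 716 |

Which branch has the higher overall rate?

Near-prime: Downtown 100/255 = 39.2%, Northfield 236/448 = 52.7% → Northfield
Prime: Downtown 655/1150 = 57.0%, Northfield 48/70 = 68.6% → Northfield
Subprime: Downtown 26/88 = 29.5%, Northfield 280/716 = 39.1% → Northfield
Overall: Downtown 781/1493 = 52.3%, Northfield 564/1234 = 45.7% → Downtown
(Northfield wins every credit group but Downtown wins overall — Northfield's applications skew toward the low-rate subprime group.)

Downtown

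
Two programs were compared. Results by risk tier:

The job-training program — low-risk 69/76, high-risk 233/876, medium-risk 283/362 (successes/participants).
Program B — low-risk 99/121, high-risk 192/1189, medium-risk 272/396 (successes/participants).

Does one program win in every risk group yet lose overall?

No

Low-risk: the job-training program 69/76 = 90.8%, Program B 99/121 = 81.8% → the job-training program
High-risk: the job-training program 233/876 = 26.6%, Program B 192/1189 = 16.1% → the job-training program
Medium-risk: the job-training program 283/362 = 78.2%, Program B 272/396 = 68.7% → the job-training program
Overall: the job-training program 585/1314 = 44.5%, Program B 563/1706 = 33.0% → the job-training program
The job-training program wins overall and in every risk group — no reversal.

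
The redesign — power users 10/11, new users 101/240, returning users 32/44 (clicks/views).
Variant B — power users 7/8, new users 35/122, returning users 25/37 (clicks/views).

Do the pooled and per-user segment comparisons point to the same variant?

Power users: the redesign 10/11 = 90.9%, Variant B 7/8 = 87.5% → the redesign
New users: the redesign 101/240 = 42.1%, Variant B 35/122 = 28.7% → the redesign
Returning users: the redesign 32/44 = 72.7%, Variant B 25/37 = 67.6% → the redesign
Overall: the redesign 143/295 = 48.5%, Variant B 67/167 = 40.1% → the redesign
The redesign wins overall and in every user group — no reversal.

Yes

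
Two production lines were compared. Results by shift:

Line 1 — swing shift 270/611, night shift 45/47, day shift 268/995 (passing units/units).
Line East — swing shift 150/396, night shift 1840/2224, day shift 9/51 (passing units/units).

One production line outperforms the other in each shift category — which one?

Line 1

Swing shift: Line 1 270/611 = 44.2%, Line East 150/396 = 37.9% → Line 1
Night shift: Line 1 45/47 = 95.7%, Line East 1840/2224 = 82.7% → Line 1
Day shift: Line 1 268/995 = 26.9%, Line East 9/51 = 17.6% → Line 1
Line 1 has the higher rate in all 3 groups.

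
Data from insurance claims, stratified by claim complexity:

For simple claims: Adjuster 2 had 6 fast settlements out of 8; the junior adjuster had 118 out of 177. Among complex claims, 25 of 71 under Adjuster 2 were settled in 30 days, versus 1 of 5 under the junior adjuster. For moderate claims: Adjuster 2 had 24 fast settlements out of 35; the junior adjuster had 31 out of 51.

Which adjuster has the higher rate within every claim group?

Simple: Adjuster 2 6/8 = 75.0%, the junior adjuster 118/177 = 66.7% → Adjuster 2
Complex: Adjuster 2 25/71 = 35.2%, the junior adjuster 1/5 = 20.0% → Adjuster 2
Moderate: Adjuster 2 24/35 = 68.6%, the junior adjuster 31/51 = 60.8% → Adjuster 2
Adjuster 2 has the higher rate in all 3 groups.

Adjuster 2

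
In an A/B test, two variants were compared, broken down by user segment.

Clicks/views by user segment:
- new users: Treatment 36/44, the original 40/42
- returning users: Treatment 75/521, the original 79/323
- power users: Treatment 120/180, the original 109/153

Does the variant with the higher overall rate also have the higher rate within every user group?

New users: Treatment 36/44 = 81.8%, the original 40/42 = 95.2% → the original
Returning users: Treatment 75/521 = 14.4%, the original 79/323 = 24.5% → the original
Power users: Treatment 120/180 = 66.7%, the original 109/153 = 71.2% → the original
Overall: Treatment 231/745 = 31.0%, the original 228/518 = 44.0% → the original
The original wins overall and in every user group — no reversal.

Yes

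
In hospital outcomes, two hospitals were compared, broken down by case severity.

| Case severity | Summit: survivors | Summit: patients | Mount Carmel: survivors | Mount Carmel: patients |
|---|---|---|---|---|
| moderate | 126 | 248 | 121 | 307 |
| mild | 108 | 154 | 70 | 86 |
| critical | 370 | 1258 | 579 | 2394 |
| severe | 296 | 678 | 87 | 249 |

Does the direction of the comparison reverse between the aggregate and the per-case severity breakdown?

Moderate: Summit 126/248 = 50.8%, Mount Carmel 121/307 = 39.4% → Summit
Mild: Summit 108/154 = 70.1%, Mount Carmel 70/86 = 81.4% → Mount Carmel
Critical: Summit 370/1258 = 29.4%, Mount Carmel 579/2394 = 24.2% → Summit
Severe: Summit 296/678 = 43.7%, Mount Carmel 87/249 = 34.9% → Summit
Overall: Summit 900/2338 = 38.5%, Mount Carmel 857/3036 = 28.2% → Summit
Neither sweeps: Summit wins 3 of 4 groups, Mount Carmel wins 1. Summit wins overall but not every group — no Simpson reversal.

No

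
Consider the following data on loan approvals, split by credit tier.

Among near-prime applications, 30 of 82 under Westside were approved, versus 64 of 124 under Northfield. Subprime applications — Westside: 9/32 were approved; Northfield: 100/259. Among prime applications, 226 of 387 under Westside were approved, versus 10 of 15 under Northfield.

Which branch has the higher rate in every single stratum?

Northfield

Near-prime: Westside 30/82 = 36.6%, Northfield 64/124 = 51.6% → Northfield
Subprime: Westside 9/32 = 28.1%, Northfield 100/259 = 38.6% → Northfield
Prime: Westside 226/387 = 58.4%, Northfield 10/15 = 66.7% → Northfield
Northfield has the higher rate in all 3 groups.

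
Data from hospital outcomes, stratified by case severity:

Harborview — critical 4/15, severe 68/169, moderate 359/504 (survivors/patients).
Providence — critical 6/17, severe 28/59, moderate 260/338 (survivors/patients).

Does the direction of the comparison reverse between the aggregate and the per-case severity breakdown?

No

Critical: Harborview 4/15 = 26.7%, Providence 6/17 = 35.3% → Providence
Severe: Harborview 68/169 = 40.2%, Providence 28/59 = 47.5% → Providence
Moderate: Harborview 359/504 = 71.2%, Providence 260/338 = 76.9% → Providence
Overall: Harborview 431/688 = 62.6%, Providence 294/414 = 71.0% → Providence
Providence wins overall and in every case group — no reversal.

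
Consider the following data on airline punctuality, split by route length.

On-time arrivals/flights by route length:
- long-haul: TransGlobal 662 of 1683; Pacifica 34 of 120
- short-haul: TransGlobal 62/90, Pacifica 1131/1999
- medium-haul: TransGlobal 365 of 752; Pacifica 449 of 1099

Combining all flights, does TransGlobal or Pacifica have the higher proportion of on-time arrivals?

Pacifica

Long-haul: TransGlobal 662/1683 = 39.3%, Pacifica 34/120 = 28.3% → TransGlobal
Short-haul: TransGlobal 62/90 = 68.9%, Pacifica 1131/1999 = 56.6% → TransGlobal
Medium-haul: TransGlobal 365/752 = 48.5%, Pacifica 449/1099 = 40.9% → TransGlobal
Overall: TransGlobal 1089/2525 = 43.1%, Pacifica 1614/3218 = 50.2% → Pacifica
(TransGlobal wins every route group but Pacifica wins overall — TransGlobal's flights skew toward the low-rate long-haul group.)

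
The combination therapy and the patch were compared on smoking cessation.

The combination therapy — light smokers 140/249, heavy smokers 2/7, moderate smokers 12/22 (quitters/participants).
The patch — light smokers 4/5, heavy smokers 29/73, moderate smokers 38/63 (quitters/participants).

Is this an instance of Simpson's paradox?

Light smokers: the combination therapy 140/249 = 56.2%, the patch 4/5 = 80.0% → the patch
Heavy smokers: the combination therapy 2/7 = 28.6%, the patch 29/73 = 39.7% → the patch
Moderate smokers: the combination therapy 12/22 = 54.5%, the patch 38/63 = 60.3% → the patch
Overall: the combination therapy 154/278 = 55.4%, the patch 71/141 = 50.4% → the combination therapy
The patch wins each dependence group but the combination therapy wins overall — the comparison reverses. The patch's participants skew toward heavy smokers, which has a lower base rate.

Yes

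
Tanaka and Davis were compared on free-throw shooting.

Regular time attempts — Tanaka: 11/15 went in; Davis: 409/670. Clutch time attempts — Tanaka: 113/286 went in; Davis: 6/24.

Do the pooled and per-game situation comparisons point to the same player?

No

Regular time: Tanaka 11/15 = 73.3%, Davis 409/670 = 61.0% → Tanaka
Clutch time: Tanaka 113/286 = 39.5%, Davis 6/24 = 25.0% → Tanaka
Overall: Tanaka 124/301 = 41.2%, Davis 415/694 = 59.8% → Davis
Tanaka wins each game group but Davis wins overall — the comparison reverses. Tanaka's attempts skew toward clutch time, which has a lower base rate.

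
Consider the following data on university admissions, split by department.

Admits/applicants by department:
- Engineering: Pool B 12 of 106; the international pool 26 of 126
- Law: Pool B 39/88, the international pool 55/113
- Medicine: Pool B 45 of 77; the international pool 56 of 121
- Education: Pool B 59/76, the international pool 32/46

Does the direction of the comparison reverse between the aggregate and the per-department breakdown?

Engineering: Pool B 12/106 = 11.3%, the international pool 26/126 = 20.6% → the international pool
Law: Pool B 39/88 = 44.3%, the international pool 55/113 = 48.7% → the international pool
Medicine: Pool B 45/77 = 58.4%, the international pool 56/121 = 46.3% → Pool B
Education: Pool B 59/76 = 77.6%, the international pool 32/46 = 69.6% → Pool B
Overall: Pool B 155/347 = 44.7%, the international pool 169/406 = 41.6% → Pool B
Neither sweeps: Pool B wins 2 of 4 groups, the international pool wins 2. Pool B wins overall but not every group — no Simpson reversal.

No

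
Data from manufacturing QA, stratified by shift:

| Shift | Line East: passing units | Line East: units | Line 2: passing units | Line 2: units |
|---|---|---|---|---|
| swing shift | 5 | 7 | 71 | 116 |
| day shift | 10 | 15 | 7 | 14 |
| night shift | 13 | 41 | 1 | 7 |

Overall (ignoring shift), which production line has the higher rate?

Line 2

Swing shift: Line East 5/7 = 71.4%, Line 2 71/116 = 61.2% → Line East
Day shift: Line East 10/15 = 66.7%, Line 2 7/14 = 50.0% → Line East
Night shift: Line East 13/41 = 31.7%, Line 2 1/7 = 14.3% → Line East
Overall: Line East 28/63 = 44.4%, Line 2 79/137 = 57.7% → Line 2
(Line East wins every shift group but Line 2 wins overall — Line East's units skew toward the low-rate night shift group.)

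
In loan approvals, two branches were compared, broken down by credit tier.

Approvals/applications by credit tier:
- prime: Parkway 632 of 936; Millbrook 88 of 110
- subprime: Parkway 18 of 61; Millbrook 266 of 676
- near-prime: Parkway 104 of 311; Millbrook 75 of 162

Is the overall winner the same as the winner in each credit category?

Prime: Parkway 632/936 = 67.5%, Millbrook 88/110 = 80.0% → Millbrook
Subprime: Parkway 18/61 = 29.5%, Millbrook 266/676 = 39.3% → Millbrook
Near-prime: Parkway 104/311 = 33.4%, Millbrook 75/162 = 46.3% → Millbrook
Overall: Parkway 754/1308 = 57.6%, Millbrook 429/948 = 45.3% → Parkway
Millbrook wins each credit group but Parkway wins overall — the comparison reverses. Millbrook's applications skew toward subprime, which has a lower base rate.

No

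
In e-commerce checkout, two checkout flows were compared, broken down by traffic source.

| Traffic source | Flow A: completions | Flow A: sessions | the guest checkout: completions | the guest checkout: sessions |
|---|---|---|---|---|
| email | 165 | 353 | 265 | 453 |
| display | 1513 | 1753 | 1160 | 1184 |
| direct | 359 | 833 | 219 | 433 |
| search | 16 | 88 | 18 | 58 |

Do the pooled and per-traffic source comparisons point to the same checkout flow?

Email: Flow A 165/353 = 46.7%, the guest checkout 265/453 = 58.5% → the guest checkout
Display: Flow A 1513/1753 = 86.3%, the guest checkout 1160/1184 = 98.0% → the guest checkout
Direct: Flow A 359/833 = 43.1%, the guest checkout 219/433 = 50.6% → the guest checkout
Search: Flow A 16/88 = 18.2%, the guest checkout 18/58 = 31.0% → the guest checkout
Overall: Flow A 2053/3027 = 67.8%, the guest checkout 1662/2128 = 78.1% → the guest checkout
The guest checkout wins overall and in every traffic group — no reversal.

Yes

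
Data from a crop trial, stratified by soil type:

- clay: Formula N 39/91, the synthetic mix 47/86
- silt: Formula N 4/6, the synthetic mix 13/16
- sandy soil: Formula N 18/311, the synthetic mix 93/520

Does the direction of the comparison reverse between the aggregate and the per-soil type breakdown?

No

Clay: Formula N 39/91 = 42.9%, the synthetic mix 47/86 = 54.7% → the synthetic mix
Silt: Formula N 4/6 = 66.7%, the synthetic mix 13/16 = 81.2% → the synthetic mix
Sandy soil: Formula N 18/311 = 5.8%, the synthetic mix 93/520 = 17.9% → the synthetic mix
Overall: Formula N 61/408 = 15.0%, the synthetic mix 153/622 = 24.6% → the synthetic mix
The synthetic mix wins overall and in every soil group — no reversal.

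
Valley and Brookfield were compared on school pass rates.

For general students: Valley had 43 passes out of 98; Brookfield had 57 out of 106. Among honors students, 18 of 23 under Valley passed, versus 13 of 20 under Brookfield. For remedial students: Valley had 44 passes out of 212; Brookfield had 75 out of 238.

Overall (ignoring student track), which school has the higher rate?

General: Valley 43/98 = 43.9%, Brookfield 57/106 = 53.8% → Brookfield
Honors: Valley 18/23 = 78.3%, Brookfield 13/20 = 65.0% → Valley
Remedial: Valley 44/212 = 20.8%, Brookfield 75/238 = 31.5% → Brookfield
Overall: Valley 105/333 = 31.5%, Brookfield 145/364 = 39.8% → Brookfield
(Neither sweeps every student group, but Brookfield has the higher pooled rate.)

Brookfield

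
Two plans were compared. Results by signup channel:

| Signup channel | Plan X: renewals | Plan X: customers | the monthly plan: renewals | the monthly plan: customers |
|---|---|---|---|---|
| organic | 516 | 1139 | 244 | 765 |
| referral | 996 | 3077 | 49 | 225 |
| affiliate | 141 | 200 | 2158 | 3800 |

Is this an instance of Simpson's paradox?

Organic: Plan X 516/1139 = 45.3%, the monthly plan 244/765 = 31.9% → Plan X
Referral: Plan X 996/3077 = 32.4%, the monthly plan 49/225 = 21.8% → Plan X
Affiliate: Plan X 141/200 = 70.5%, the monthly plan 2158/3800 = 56.8% → Plan X
Overall: Plan X 1653/4416 = 37.4%, the monthly plan 2451/4790 = 51.2% → the monthly plan
Plan X wins each signup group but the monthly plan wins overall — the comparison reverses. Plan X's customers skew toward referral, which has a lower base rate.

Yes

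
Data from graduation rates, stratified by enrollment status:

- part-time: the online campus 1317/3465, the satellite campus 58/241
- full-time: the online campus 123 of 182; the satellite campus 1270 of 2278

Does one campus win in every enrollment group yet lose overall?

Part-time: the online campus 1317/3465 = 38.0%, the satellite campus 58/241 = 24.1% → the online campus
Full-time: the online campus 123/182 = 67.6%, the satellite campus 1270/2278 = 55.8% → the online campus
Overall: the online campus 1440/3647 = 39.5%, the satellite campus 1328/2519 = 52.7% → the satellite campus
The online campus wins each enrollment group but the satellite campus wins overall — the comparison reverses. The online campus's students skew toward part-time, which has a lower base rate.

Yes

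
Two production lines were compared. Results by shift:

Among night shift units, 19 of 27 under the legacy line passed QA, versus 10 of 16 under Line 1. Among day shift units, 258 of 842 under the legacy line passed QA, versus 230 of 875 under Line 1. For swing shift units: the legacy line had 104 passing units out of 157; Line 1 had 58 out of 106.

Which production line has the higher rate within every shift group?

the legacy line

Night shift: the legacy line 19/27 = 70.4%, Line 1 10/16 = 62.5% → the legacy line
Day shift: the legacy line 258/842 = 30.6%, Line 1 230/875 = 26.3% → the legacy line
Swing shift: the legacy line 104/157 = 66.2%, Line 1 58/106 = 54.7% → the legacy line
The legacy line has the higher rate in all 3 groups.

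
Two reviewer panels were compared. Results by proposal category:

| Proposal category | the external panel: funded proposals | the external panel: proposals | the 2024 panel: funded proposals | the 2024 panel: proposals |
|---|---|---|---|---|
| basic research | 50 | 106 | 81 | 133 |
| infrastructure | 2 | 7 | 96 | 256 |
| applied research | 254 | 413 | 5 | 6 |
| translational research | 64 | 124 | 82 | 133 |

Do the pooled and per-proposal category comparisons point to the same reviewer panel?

No

Basic research: the external panel 50/106 = 47.2%, the 2024 panel 81/133 = 60.9% → the 2024 panel
Infrastructure: the external panel 2/7 = 28.6%, the 2024 panel 96/256 = 37.5% → the 2024 panel
Applied research: the external panel 254/413 = 61.5%, the 2024 panel 5/6 = 83.3% → the 2024 panel
Translational research: the external panel 64/124 = 51.6%, the 2024 panel 82/133 = 61.7% → the 2024 panel
Overall: the external panel 370/650 = 56.9%, the 2024 panel 264/528 = 50.0% → the external panel
The 2024 panel wins each proposal group but the external panel wins overall — the comparison reverses. The 2024 panel's proposals skew toward infrastructure, which has a lower base rate.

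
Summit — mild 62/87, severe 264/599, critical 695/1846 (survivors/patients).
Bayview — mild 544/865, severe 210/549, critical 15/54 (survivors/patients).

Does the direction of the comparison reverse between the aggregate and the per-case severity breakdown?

Mild: Summit 62/87 = 71.3%, Bayview 544/865 = 62.9% → Summit
Severe: Summit 264/599 = 44.1%, Bayview 210/549 = 38.3% → Summit
Critical: Summit 695/1846 = 37.6%, Bayview 15/54 = 27.8% → Summit
Overall: Summit 1021/2532 = 40.3%, Bayview 769/1468 = 52.4% → Bayview
Summit wins each case group but Bayview wins overall — the comparison reverses. Summit's patients skew toward critical, which has a lower base rate.

Yes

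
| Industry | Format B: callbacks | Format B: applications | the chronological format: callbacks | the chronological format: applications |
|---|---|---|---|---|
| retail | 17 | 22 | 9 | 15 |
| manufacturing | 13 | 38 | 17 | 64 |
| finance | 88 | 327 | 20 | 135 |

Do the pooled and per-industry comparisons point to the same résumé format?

Retail: Format B 17/22 = 77.3%, the chronological format 9/15 = 60.0% → Format B
Manufacturing: Format B 13/38 = 34.2%, the chronological format 17/64 = 26.6% → Format B
Finance: Format B 88/327 = 26.9%, the chronological format 20/135 = 14.8% → Format B
Overall: Format B 118/387 = 30.5%, the chronological format 46/214 = 21.5% → Format B
Format B wins overall and in every industry group — no reversal.

Yes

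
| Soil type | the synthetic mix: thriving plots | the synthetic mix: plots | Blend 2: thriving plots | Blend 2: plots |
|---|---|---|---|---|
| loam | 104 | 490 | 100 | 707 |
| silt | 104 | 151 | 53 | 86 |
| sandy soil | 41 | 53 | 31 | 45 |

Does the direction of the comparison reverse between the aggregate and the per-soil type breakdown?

Loam: the synthetic mix 104/490 = 21.2%, Blend 2 100/707 = 14.1% → the synthetic mix
Silt: the synthetic mix 104/151 = 68.9%, Blend 2 53/86 = 61.6% → the synthetic mix
Sandy soil: the synthetic mix 41/53 = 77.4%, Blend 2 31/45 = 68.9% → the synthetic mix
Overall: the synthetic mix 249/694 = 35.9%, Blend 2 184/838 = 22.0% → the synthetic mix
The synthetic mix wins overall and in every soil group — no reversal.

No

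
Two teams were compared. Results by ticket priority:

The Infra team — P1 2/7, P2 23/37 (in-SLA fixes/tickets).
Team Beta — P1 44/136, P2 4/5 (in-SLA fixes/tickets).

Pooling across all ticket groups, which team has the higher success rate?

the Infra team

P1: the Infra team 2/7 = 28.6%, Team Beta 44/136 = 32.4% → Team Beta
P2: the Infra team 23/37 = 62.2%, Team Beta 4/5 = 80.0% → Team Beta
Overall: the Infra team 25/44 = 56.8%, Team Beta 48/141 = 34.0% → the Infra team
(Team Beta wins every ticket group but the Infra team wins overall — Team Beta's tickets skew toward the low-rate P1 group.)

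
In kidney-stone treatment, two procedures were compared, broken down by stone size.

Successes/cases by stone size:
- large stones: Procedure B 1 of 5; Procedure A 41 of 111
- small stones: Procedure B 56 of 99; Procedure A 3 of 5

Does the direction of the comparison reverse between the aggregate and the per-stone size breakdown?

Yes

Large stones: Procedure B 1/5 = 20.0%, Procedure A 41/111 = 36.9% → Procedure A
Small stones: Procedure B 56/99 = 56.6%, Procedure A 3/5 = 60.0% → Procedure A
Overall: Procedure B 57/104 = 54.8%, Procedure A 44/116 = 37.9% → Procedure B
Procedure A wins each stone group but Procedure B wins overall — the comparison reverses. Procedure A's cases skew toward large stones, which has a lower base rate.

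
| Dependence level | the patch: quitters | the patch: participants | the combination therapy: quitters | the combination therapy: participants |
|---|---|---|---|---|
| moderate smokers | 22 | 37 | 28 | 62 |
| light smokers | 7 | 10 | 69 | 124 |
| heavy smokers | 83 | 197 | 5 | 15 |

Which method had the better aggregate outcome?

the combination therapy

Moderate smokers: the patch 22/37 = 59.5%, the combination therapy 28/62 = 45.2% → the patch
Light smokers: the patch 7/10 = 70.0%, the combination therapy 69/124 = 55.6% → the patch
Heavy smokers: the patch 83/197 = 42.1%, the combination therapy 5/15 = 33.3% → the patch
Overall: the patch 112/244 = 45.9%, the combination therapy 102/201 = 50.7% → the combination therapy
(The patch wins every dependence group but the combination therapy wins overall — the patch's participants skew toward the low-rate heavy smokers group.)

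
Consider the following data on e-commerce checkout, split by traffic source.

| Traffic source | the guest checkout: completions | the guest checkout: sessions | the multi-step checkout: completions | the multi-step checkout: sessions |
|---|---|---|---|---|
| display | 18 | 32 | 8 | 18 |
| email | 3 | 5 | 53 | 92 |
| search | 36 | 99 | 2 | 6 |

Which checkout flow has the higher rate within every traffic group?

Display: the guest checkout 18/32 = 56.2%, the multi-step checkout 8/18 = 44.4% → the guest checkout
Email: the guest checkout 3/5 = 60.0%, the multi-step checkout 53/92 = 57.6% → the guest checkout
Search: the guest checkout 36/99 = 36.4%, the multi-step checkout 2/6 = 33.3% → the guest checkout
The guest checkout has the higher rate in all 3 groups.

the guest checkout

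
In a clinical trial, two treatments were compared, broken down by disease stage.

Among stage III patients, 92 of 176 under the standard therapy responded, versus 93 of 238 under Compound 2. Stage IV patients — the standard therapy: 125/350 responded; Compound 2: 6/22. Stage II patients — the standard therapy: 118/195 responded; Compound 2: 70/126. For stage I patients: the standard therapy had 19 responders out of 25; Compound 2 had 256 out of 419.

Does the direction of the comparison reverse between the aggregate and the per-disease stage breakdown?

Stage III: the standard therapy 92/176 = 52.3%, Compound 2 93/238 = 39.1% → the standard therapy
Stage IV: the standard therapy 125/350 = 35.7%, Compound 2 6/22 = 27.3% → the standard therapy
Stage II: the standard therapy 118/195 = 60.5%, Compound 2 70/126 = 55.6% → the standard therapy
Stage I: the standard therapy 19/25 = 76.0%, Compound 2 256/419 = 61.1% → the standard therapy
Overall: the standard therapy 354/746 = 47.5%, Compound 2 425/805 = 52.8% → Compound 2
The standard therapy wins each disease group but Compound 2 wins overall — the comparison reverses. The standard therapy's patients skew toward stage IV, which has a lower base rate.

Yes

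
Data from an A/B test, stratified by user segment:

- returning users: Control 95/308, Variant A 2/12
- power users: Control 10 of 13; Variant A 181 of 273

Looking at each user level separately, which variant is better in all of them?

Returning users: Control 95/308 = 30.8%, Variant A 2/12 = 16.7% → Control
Power users: Control 10/13 = 76.9%, Variant A 181/273 = 66.3% → Control
Control has the higher rate in both groups.

Control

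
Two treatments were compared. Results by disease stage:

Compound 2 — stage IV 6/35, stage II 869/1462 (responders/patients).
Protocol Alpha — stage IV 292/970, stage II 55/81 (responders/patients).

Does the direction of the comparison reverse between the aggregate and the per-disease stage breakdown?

Yes

Stage IV: Compound 2 6/35 = 17.1%, Protocol Alpha 292/970 = 30.1% → Protocol Alpha
Stage II: Compound 2 869/1462 = 59.4%, Protocol Alpha 55/81 = 67.9% → Protocol Alpha
Overall: Compound 2 875/1497 = 58.5%, Protocol Alpha 347/1051 = 33.0% → Compound 2
Protocol Alpha wins each disease group but Compound 2 wins overall — the comparison reverses. Protocol Alpha's patients skew toward stage IV, which has a lower base rate.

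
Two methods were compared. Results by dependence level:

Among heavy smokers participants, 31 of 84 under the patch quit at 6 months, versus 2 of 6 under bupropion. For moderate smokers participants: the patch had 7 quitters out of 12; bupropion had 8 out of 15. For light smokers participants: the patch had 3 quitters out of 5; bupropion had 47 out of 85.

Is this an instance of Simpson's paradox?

Heavy smokers: the patch 31/84 = 36.9%, bupropion 2/6 = 33.3% → the patch
Moderate smokers: the patch 7/12 = 58.3%, bupropion 8/15 = 53.3% → the patch
Light smokers: the patch 3/5 = 60.0%, bupropion 47/85 = 55.3% → the patch
Overall: the patch 41/101 = 40.6%, bupropion 57/106 = 53.8% → bupropion
The patch wins each dependence group but bupropion wins overall — the comparison reverses. The patch's participants skew toward heavy smokers, which has a lower base rate.

Yes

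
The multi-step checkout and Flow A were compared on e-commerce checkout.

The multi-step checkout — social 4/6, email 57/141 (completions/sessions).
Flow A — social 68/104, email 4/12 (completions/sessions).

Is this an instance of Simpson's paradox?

Yes

Social: the multi-step checkout 4/6 = 66.7%, Flow A 68/104 = 65.4% → the multi-step checkout
Email: the multi-step checkout 57/141 = 40.4%, Flow A 4/12 = 33.3% → the multi-step checkout
Overall: the multi-step checkout 61/147 = 41.5%, Flow A 72/116 = 62.1% → Flow A
The multi-step checkout wins each traffic group but Flow A wins overall — the comparison reverses. The multi-step checkout's sessions skew toward email, which has a lower base rate.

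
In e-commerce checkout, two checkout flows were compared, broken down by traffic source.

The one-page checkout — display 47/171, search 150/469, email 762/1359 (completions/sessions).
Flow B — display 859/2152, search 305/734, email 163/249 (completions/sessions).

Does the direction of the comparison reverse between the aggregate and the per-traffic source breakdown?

Display: the one-page checkout 47/171 = 27.5%, Flow B 859/2152 = 39.9% → Flow B
Search: the one-page checkout 150/469 = 32.0%, Flow B 305/734 = 41.6% → Flow B
Email: the one-page checkout 762/1359 = 56.1%, Flow B 163/249 = 65.5% → Flow B
Overall: the one-page checkout 959/1999 = 48.0%, Flow B 1327/3135 = 42.3% → the one-page checkout
Flow B wins each traffic group but the one-page checkout wins overall — the comparison reverses. Flow B's sessions skew toward display, which has a lower base rate.

Yes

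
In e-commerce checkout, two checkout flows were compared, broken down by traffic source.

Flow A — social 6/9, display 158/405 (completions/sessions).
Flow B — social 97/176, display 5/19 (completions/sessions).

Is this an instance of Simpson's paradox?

Social: Flow A 6/9 = 66.7%, Flow B 97/176 = 55.1% → Flow A
Display: Flow A 158/405 = 39.0%, Flow B 5/19 = 26.3% → Flow A
Overall: Flow A 164/414 = 39.6%, Flow B 102/195 = 52.3% → Flow B
Flow A wins each traffic group but Flow B wins overall — the comparison reverses. Flow A's sessions skew toward display, which has a lower base rate.

Yes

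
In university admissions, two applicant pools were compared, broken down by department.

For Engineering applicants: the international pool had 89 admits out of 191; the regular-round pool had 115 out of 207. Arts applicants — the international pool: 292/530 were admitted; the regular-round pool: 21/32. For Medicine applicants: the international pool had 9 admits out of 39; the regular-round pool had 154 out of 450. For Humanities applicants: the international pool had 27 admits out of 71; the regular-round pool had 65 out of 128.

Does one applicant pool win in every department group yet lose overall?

Engineering: the international pool 89/191 = 46.6%, the regular-round pool 115/207 = 55.6% → the regular-round pool
Arts: the international pool 292/530 = 55.1%, the regular-round pool 21/32 = 65.6% → the regular-round pool
Medicine: the international pool 9/39 = 23.1%, the regular-round pool 154/450 = 34.2% → the regular-round pool
Humanities: the international pool 27/71 = 38.0%, the regular-round pool 65/128 = 50.8% → the regular-round pool
Overall: the international pool 417/831 = 50.2%, the regular-round pool 355/817 = 43.5% → the international pool
The regular-round pool wins each department group but the international pool wins overall — the comparison reverses. The regular-round pool's applicants skew toward Medicine, which has a lower base rate.

Yes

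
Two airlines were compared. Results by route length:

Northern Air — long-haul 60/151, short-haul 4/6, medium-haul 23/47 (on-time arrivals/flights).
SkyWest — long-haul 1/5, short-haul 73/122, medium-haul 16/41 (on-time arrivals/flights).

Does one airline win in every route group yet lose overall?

Long-haul: Northern Air 60/151 = 39.7%, SkyWest 1/5 = 20.0% → Northern Air
Short-haul: Northern Air 4/6 = 66.7%, SkyWest 73/122 = 59.8% → Northern Air
Medium-haul: Northern Air 23/47 = 48.9%, SkyWest 16/41 = 39.0% → Northern Air
Overall: Northern Air 87/204 = 42.6%, SkyWest 90/168 = 53.6% → SkyWest
Northern Air wins each route group but SkyWest wins overall — the comparison reverses. Northern Air's flights skew toward long-haul, which has a lower base rate.

Yes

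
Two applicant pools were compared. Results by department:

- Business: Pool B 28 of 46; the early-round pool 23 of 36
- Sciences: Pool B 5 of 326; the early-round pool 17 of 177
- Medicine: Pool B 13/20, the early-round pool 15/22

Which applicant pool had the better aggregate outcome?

the early-round pool

Business: Pool B 28/46 = 60.9%, the early-round pool 23/36 = 63.9% → the early-round pool
Sciences: Pool B 5/326 = 1.5%, the early-round pool 17/177 = 9.6% → the early-round pool
Medicine: Pool B 13/20 = 65.0%, the early-round pool 15/22 = 68.2% → the early-round pool
Overall: Pool B 46/392 = 11.7%, the early-round pool 55/235 = 23.4% → the early-round pool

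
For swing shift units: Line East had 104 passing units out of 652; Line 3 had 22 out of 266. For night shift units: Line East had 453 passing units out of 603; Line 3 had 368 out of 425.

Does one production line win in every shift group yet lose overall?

Swing shift: Line East 104/652 = 16.0%, Line 3 22/266 = 8.3% → Line East
Night shift: Line East 453/603 = 75.1%, Line 3 368/425 = 86.6% → Line 3
Overall: Line East 557/1255 = 44.4%, Line 3 390/691 = 56.4% → Line 3
Neither sweeps: Line East wins 1 of 2 groups, Line 3 wins 1. Line 3 wins overall but not every group — no Simpson reversal.

No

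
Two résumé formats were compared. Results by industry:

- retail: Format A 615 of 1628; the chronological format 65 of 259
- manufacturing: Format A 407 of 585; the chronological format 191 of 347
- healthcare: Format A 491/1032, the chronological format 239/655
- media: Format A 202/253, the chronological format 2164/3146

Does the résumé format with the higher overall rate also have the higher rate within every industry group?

No

Retail: Format A 615/1628 = 37.8%, the chronological format 65/259 = 25.1% → Format A
Manufacturing: Format A 407/585 = 69.6%, the chronological format 191/347 = 55.0% → Format A
Healthcare: Format A 491/1032 = 47.6%, the chronological format 239/655 = 36.5% → Format A
Media: Format A 202/253 = 79.8%, the chronological format 2164/3146 = 68.8% → Format A
Overall: Format A 1715/3498 = 49.0%, the chronological format 2659/4407 = 60.3% → the chronological format
Format A wins each industry group but the chronological format wins overall — the comparison reverses. Format A's applications skew toward retail, which has a lower base rate.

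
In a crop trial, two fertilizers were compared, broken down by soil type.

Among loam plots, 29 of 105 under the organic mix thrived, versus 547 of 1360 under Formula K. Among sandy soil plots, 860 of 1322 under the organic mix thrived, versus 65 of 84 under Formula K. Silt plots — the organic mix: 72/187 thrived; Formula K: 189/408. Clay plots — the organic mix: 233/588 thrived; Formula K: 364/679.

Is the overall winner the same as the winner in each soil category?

No

Loam: the organic mix 29/105 = 27.6%, Formula K 547/1360 = 40.2% → Formula K
Sandy soil: the organic mix 860/1322 = 65.1%, Formula K 65/84 = 77.4% → Formula K
Silt: the organic mix 72/187 = 38.5%, Formula K 189/408 = 46.3% → Formula K
Clay: the organic mix 233/588 = 39.6%, Formula K 364/679 = 53.6% → Formula K
Overall: the organic mix 1194/2202 = 54.2%, Formula K 1165/2531 = 46.0% → the organic mix
Formula K wins each soil group but the organic mix wins overall — the comparison reverses. Formula K's plots skew toward loam, which has a lower base rate.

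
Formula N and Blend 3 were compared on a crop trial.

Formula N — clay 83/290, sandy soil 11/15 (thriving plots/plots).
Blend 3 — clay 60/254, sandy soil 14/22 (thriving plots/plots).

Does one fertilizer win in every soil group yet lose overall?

Clay: Formula N 83/290 = 28.6%, Blend 3 60/254 = 23.6% → Formula N
Sandy soil: Formula N 11/15 = 73.3%, Blend 3 14/22 = 63.6% → Formula N
Overall: Formula N 94/305 = 30.8%, Blend 3 74/276 = 26.8% → Formula N
Formula N wins overall and in every soil group — no reversal.

No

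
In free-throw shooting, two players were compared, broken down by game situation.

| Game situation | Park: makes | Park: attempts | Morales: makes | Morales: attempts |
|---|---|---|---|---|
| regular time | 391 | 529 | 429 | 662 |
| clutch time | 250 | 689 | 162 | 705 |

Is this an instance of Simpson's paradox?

Regular time: Park 391/529 = 73.9%, Morales 429/662 = 64.8% → Park
Clutch time: Park 250/689 = 36.3%, Morales 162/705 = 23.0% → Park
Overall: Park 641/1218 = 52.6%, Morales 591/1367 = 43.2% → Park
Park wins overall and in every game group — no reversal.

No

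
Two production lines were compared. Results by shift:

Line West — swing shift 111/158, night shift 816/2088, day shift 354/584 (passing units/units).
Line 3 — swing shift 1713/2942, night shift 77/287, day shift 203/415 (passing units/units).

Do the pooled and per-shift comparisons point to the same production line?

Swing shift: Line West 111/158 = 70.3%, Line 3 1713/2942 = 58.2% → Line West
Night shift: Line West 816/2088 = 39.1%, Line 3 77/287 = 26.8% → Line West
Day shift: Line West 354/584 = 60.6%, Line 3 203/415 = 48.9% → Line West
Overall: Line West 1281/2830 = 45.3%, Line 3 1993/3644 = 54.7% → Line 3
Line West wins each shift group but Line 3 wins overall — the comparison reverses. Line West's units skew toward night shift, which has a lower base rate.

No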